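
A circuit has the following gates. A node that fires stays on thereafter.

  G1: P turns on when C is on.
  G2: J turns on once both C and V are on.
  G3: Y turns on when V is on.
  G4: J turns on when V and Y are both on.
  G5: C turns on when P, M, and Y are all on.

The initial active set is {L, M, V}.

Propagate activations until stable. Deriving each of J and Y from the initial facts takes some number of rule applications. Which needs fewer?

Y

Y: V is on, so Y turns on (G3). [1 rule application]
J: V is on, so Y turns on (G3). G4: V and Y on → J on. [2 rule applications]
Y needs fewer.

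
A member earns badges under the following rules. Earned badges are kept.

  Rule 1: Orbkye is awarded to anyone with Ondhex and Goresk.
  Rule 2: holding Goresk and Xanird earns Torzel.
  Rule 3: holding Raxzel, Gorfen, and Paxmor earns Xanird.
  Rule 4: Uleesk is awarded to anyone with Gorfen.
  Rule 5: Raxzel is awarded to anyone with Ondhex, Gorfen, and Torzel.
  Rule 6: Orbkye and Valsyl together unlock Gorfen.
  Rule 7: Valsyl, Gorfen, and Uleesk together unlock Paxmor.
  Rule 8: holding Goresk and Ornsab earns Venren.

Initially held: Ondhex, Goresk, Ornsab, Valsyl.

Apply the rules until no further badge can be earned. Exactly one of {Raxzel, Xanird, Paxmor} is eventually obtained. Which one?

With Ondhex and Goresk, Orbkye is earned (Rule 1).
With Orbkye and Valsyl, Gorfen is earned (Rule 6).
With Gorfen, Uleesk is earned (Rule 4).
With Valsyl, Gorfen, and Uleesk, Paxmor is earned (Rule 7).
Xanird would need Raxzel, Gorfen, and Paxmor (Rule 3), but Raxzel is never earned. Raxzel would need Ondhex, Gorfen, and Torzel (Rule 5), but Torzel is never earned.

Paxmor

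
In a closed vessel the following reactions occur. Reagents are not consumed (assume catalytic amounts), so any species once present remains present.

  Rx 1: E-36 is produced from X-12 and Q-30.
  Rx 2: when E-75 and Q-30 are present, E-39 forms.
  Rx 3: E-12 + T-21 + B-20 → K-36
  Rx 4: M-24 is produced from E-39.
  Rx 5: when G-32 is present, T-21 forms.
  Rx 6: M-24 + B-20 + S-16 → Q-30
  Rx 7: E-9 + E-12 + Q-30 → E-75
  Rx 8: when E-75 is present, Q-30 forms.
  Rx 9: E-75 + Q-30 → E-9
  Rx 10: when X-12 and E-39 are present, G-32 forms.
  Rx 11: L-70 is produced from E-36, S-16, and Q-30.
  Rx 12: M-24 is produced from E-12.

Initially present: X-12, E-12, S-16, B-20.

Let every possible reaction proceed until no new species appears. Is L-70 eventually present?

E-12 present → M-24 forms (Rx 12).
M-24, B-20, and S-16 present → Q-30 forms (Rx 6).
X-12 and Q-30 present → E-36 forms (Rx 1).
E-36, S-16, and Q-30 present → L-70 forms (Rx 11).

Yes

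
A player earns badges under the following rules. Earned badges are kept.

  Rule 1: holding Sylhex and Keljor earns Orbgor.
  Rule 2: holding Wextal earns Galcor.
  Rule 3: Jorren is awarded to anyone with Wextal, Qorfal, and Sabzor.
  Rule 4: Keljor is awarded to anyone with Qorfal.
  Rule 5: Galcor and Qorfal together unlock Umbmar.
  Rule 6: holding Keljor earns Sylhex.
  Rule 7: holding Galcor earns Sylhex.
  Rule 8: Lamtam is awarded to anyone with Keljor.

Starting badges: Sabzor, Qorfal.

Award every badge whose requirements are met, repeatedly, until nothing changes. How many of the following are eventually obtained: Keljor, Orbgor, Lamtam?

With Qorfal, Keljor is earned (Rule 4).
With Keljor, Lamtam is earned (Rule 8).
With Keljor, Sylhex is earned (Rule 6).
With Sylhex and Keljor, Orbgor is earned (Rule 1).
Keljor: reached.
Orbgor: reached.
Lamtam: reached.
All 3 are reached.

3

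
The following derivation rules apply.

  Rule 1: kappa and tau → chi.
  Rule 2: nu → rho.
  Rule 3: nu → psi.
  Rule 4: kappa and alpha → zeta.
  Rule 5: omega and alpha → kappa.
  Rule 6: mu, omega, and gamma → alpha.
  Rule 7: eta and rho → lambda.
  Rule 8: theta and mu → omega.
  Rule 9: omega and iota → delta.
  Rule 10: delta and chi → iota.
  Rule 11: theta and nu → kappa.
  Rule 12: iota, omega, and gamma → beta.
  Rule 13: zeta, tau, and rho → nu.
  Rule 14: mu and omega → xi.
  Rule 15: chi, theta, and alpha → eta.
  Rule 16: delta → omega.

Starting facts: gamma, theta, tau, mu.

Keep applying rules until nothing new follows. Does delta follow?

No

delta would need omega and iota (Rule 9), but iota is never established.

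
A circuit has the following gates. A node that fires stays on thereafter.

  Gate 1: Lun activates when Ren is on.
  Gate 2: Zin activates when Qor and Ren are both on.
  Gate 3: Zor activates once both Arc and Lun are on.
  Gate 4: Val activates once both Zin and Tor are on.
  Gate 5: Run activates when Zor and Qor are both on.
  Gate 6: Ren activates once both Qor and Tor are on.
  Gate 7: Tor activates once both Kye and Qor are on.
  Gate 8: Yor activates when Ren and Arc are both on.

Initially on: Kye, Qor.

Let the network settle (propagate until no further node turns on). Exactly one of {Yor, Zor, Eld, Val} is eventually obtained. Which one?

Val

Kye and Qor are on, so Tor activates (Gate 7).
Gate 6: Qor and Tor on → Ren on.
Gate 2: Qor and Ren on → Zin on.
Gate 4: Zin and Tor on → Val on.
No rule produces Eld, and it is not given. Yor would need Ren and Arc (Gate 8), but Arc never turns on. Zor would need Arc and Lun (Gate 3), but Arc never turns on.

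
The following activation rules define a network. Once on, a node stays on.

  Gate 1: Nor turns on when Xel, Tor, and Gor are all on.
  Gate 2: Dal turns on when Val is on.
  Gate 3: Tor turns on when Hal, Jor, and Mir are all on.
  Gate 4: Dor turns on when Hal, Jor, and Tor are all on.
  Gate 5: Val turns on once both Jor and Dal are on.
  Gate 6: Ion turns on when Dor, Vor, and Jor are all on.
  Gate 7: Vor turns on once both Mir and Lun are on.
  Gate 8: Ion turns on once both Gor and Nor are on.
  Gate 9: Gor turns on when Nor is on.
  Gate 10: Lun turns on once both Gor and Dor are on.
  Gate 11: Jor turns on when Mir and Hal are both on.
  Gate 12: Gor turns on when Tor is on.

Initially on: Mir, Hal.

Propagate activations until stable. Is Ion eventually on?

Gate 11: Mir and Hal on → Jor on.
Hal, Jor, and Mir are on, so Tor turns on (Gate 3).
Gate 12: Tor on → Gor on.
Gate 4: Hal, Jor, and Tor on → Dor on.
Gate 10: Gor and Dor on → Lun on.
Gate 7: Mir and Lun on → Vor on.
Gate 6: Dor, Vor, and Jor on → Ion on.

Yes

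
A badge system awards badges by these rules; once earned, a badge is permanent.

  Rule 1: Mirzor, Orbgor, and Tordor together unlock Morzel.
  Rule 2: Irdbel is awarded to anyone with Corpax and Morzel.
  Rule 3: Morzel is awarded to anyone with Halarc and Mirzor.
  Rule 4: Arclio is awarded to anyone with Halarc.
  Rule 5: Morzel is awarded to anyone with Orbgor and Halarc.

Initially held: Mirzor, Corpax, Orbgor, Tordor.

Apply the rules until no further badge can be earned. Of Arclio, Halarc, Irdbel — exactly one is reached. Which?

Irdbel

With Mirzor, Orbgor, and Tordor, Morzel is earned (Rule 1).
With Corpax and Morzel, Irdbel is earned (Rule 2).
Arclio would need Halarc (Rule 4), but Halarc is never earned. No rule produces Halarc, and it is not given.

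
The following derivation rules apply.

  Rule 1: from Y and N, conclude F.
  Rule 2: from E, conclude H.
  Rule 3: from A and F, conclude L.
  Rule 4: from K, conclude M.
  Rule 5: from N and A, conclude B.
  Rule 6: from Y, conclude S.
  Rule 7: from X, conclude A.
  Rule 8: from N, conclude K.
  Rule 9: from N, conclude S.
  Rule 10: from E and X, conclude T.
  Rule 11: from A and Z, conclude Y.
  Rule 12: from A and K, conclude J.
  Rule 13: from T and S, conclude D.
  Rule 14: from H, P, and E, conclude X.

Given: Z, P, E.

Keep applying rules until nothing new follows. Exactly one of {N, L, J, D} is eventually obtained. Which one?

D

E holds, so H follows (Rule 2).
H, P, and E hold, so X follows (Rule 14).
E and X hold, so T follows (Rule 10).
From X, Rule 7 gives A.
From A and Z, Rule 11 gives Y.
From Y, Rule 6 gives S.
T and S hold, so D follows (Rule 13).
No rule produces N, and it is not given. L would need A and F (Rule 3), but F is never established. J would need A and K (Rule 12), but K is never established.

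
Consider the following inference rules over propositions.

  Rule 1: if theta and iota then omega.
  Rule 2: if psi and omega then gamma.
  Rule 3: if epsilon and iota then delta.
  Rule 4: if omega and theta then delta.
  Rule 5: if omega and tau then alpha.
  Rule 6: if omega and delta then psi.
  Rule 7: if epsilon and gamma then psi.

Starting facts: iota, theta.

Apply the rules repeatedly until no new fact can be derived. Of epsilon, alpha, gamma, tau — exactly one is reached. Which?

gamma

theta and iota hold, so omega follows (Rule 1).
omega and theta hold, so delta follows (Rule 4).
From omega and delta, Rule 6 gives psi.
From psi and omega, Rule 2 gives gamma.
No rule produces epsilon, and it is not given. alpha would need omega and tau (Rule 5), but tau is never established. No rule produces tau, and it is not given.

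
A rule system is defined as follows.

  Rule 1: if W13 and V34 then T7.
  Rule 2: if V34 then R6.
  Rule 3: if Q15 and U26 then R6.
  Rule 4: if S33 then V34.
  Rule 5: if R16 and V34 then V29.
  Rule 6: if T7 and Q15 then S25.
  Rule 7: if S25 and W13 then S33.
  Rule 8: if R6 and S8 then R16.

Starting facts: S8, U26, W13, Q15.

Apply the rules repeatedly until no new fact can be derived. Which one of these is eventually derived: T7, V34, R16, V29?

R16

Q15 and U26 hold, so R6 follows (Rule 3).
R6 and S8 hold, so R16 follows (Rule 8).
T7 would need W13 and V34 (Rule 1), but V34 is never established. V34 would need S33 (Rule 4), but S33 is never established. V29 would need R16 and V34 (Rule 5), but V34 is never established.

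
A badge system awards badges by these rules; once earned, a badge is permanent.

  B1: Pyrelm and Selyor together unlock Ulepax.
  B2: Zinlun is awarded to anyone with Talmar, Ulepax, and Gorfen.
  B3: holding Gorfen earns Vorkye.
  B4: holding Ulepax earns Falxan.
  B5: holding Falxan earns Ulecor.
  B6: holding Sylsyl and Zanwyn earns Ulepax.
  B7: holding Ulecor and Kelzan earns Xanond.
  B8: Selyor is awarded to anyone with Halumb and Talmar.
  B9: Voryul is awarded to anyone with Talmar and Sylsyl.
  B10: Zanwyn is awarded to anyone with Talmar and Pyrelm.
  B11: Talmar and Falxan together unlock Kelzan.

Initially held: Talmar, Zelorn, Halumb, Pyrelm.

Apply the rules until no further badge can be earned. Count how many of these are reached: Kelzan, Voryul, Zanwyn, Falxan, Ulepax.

With Halumb and Talmar, Selyor is earned (B8).
With Talmar and Pyrelm, Zanwyn is earned (B10).
With Pyrelm and Selyor, Ulepax is earned (B1).
With Ulepax, Falxan is earned (B4).
With Talmar and Falxan, Kelzan is earned (B11).
Kelzan: reached.
Voryul would need Talmar and Sylsyl (B9), but Sylsyl is never earned.
Zanwyn: reached.
Falxan: reached.
Ulepax: reached.
Reached: Kelzan, Zanwyn, Falxan, and Ulepax — 4 of the 5.

4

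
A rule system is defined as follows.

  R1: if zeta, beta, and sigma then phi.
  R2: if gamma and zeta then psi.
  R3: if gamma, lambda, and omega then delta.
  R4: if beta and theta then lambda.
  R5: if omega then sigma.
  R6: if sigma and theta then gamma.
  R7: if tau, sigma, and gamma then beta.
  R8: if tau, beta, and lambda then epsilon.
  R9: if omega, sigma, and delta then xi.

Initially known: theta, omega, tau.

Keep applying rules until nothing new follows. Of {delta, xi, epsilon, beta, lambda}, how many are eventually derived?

5

From omega, R5 gives sigma.
From sigma and theta, R6 gives gamma.
tau, sigma, and gamma hold, so beta follows (R7).
beta and theta hold, so lambda follows (R4).
tau, beta, and lambda hold, so epsilon follows (R8).
gamma, lambda, and omega hold, so delta follows (R3).
From omega, sigma, and delta, R9 gives xi.
delta: reached.
xi: reached.
epsilon: reached.
beta: reached.
lambda: reached.
All 5 are reached.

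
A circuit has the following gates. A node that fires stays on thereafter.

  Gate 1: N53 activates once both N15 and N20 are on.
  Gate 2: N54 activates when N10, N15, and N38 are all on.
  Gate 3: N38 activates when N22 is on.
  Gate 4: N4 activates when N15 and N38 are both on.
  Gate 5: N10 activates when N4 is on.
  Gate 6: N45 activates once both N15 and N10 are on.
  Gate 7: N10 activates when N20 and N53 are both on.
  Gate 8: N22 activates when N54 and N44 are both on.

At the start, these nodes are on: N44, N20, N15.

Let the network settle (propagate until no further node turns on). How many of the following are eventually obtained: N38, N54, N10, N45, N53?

3

Gate 1: N15 and N20 on → N53 on.
Gate 7: N20 and N53 on → N10 on.
Gate 6: N15 and N10 on → N45 on.
N38 would need N22 (Gate 3), but N22 never turns on.
N54 would need N10, N15, and N38 (Gate 2), but N38 never turns on.
N10: reached.
N45: reached.
N53: reached.
Reached: N10, N45, and N53 — 3 of the 5.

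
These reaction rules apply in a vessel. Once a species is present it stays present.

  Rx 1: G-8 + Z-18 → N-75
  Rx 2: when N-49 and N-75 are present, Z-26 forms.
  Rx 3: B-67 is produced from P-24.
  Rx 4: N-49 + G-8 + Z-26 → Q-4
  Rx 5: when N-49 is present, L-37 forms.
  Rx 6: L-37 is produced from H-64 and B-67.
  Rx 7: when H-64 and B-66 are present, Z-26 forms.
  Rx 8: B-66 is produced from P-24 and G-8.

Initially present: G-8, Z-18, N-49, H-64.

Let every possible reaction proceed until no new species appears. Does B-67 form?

B-67 would need P-24 (Rx 3), but P-24 never forms.

No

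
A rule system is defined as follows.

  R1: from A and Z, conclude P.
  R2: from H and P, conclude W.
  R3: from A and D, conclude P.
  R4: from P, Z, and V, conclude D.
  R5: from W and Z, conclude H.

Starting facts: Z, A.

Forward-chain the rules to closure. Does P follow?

From A and Z, R1 gives P.

Yes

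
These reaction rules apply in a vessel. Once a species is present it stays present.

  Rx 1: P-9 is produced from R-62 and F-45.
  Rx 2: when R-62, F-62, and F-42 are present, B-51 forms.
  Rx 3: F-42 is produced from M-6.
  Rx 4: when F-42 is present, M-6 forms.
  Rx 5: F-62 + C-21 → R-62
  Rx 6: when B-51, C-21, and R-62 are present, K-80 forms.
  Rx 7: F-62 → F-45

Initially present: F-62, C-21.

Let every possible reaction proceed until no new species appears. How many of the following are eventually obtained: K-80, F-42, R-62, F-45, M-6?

2

F-62 and C-21 present → R-62 forms (Rx 5).
F-62 present → F-45 forms (Rx 7).
K-80 would need B-51, C-21, and R-62 (Rx 6), but B-51 never forms.
F-42 would need M-6 (Rx 3), but M-6 never forms.
R-62: reached.
F-45: reached.
M-6 would need F-42 (Rx 4), but F-42 never forms.
Reached: R-62 and F-45 — 2 of the 5.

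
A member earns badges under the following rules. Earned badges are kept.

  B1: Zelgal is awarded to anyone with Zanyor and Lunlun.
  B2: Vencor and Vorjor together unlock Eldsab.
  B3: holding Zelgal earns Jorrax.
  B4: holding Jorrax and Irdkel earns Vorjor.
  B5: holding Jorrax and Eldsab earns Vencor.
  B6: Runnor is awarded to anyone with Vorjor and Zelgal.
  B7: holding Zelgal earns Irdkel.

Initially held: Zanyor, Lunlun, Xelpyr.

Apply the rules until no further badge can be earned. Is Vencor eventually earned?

Vencor would need Jorrax and Eldsab (B5), but Eldsab is never earned.

No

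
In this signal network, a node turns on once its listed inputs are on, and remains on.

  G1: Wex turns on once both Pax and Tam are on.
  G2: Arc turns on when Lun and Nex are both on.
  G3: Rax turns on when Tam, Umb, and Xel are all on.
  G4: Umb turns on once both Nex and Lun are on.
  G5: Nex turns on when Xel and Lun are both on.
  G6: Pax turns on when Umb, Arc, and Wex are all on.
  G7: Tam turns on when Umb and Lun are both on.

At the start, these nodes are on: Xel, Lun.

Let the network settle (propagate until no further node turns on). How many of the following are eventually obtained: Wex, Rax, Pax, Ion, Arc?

G5: Xel and Lun on → Nex on.
G2: Lun and Nex on → Arc on.
G4: Nex and Lun on → Umb on.
Umb and Lun are on, so Tam turns on (G7).
G3: Tam, Umb, and Xel on → Rax on.
Wex would need Pax and Tam (G1), but Pax never turns on.
Rax: reached.
Pax would need Umb, Arc, and Wex (G6), but Wex never turns on.
No rule produces Ion, and it is not given.
Arc: reached.
Reached: Rax and Arc — 2 of the 5.

2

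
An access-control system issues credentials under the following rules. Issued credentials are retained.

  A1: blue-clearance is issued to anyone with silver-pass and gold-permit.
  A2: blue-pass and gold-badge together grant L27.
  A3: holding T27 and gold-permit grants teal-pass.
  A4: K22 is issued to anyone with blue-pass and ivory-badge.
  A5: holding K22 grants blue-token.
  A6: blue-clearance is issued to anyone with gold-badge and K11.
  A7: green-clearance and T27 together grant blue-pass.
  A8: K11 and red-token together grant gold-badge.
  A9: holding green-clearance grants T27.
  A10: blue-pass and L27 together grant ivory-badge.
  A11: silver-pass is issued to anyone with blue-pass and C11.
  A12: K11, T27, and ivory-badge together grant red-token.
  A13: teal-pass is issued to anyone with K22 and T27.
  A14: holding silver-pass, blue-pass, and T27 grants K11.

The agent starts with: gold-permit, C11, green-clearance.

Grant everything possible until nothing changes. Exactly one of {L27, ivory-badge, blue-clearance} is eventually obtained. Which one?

blue-clearance

Holding green-clearance grants T27 (A9).
Holding green-clearance and T27 grants blue-pass (A7).
Holding blue-pass and C11 grants silver-pass (A11).
Holding silver-pass and gold-permit grants blue-clearance (A1).
L27 would need blue-pass and gold-badge (A2), but gold-badge is never granted. ivory-badge would need blue-pass and L27 (A10), but L27 is never granted.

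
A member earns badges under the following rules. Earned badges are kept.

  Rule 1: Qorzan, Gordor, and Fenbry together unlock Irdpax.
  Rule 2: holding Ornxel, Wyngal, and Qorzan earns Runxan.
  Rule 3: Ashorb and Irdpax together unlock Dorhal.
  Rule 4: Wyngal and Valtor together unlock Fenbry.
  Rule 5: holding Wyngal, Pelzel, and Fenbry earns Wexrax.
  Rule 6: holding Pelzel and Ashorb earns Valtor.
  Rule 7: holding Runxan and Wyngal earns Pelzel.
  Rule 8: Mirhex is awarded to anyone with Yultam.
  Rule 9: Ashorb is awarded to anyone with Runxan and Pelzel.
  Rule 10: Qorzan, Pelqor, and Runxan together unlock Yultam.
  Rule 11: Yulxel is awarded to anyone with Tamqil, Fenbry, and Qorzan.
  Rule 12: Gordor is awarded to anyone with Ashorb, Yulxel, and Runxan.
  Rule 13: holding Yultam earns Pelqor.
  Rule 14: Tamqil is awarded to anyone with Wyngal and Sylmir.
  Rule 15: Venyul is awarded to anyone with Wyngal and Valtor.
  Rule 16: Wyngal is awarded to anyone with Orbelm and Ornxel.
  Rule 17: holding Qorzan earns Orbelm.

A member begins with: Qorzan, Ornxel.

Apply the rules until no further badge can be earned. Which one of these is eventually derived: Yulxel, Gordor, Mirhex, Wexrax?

Wexrax

With Qorzan, Orbelm is earned (Rule 17).
With Orbelm and Ornxel, Wyngal is earned (Rule 16).
With Ornxel, Wyngal, and Qorzan, Runxan is earned (Rule 2).
With Runxan and Wyngal, Pelzel is earned (Rule 7).
With Runxan and Pelzel, Ashorb is earned (Rule 9).
With Pelzel and Ashorb, Valtor is earned (Rule 6).
With Wyngal and Valtor, Fenbry is earned (Rule 4).
With Wyngal, Pelzel, and Fenbry, Wexrax is earned (Rule 5).
Mirhex would need Yultam (Rule 8), but Yultam is never earned. Yulxel would need Tamqil, Fenbry, and Qorzan (Rule 11), but Tamqil is never earned. Gordor would need Ashorb, Yulxel, and Runxan (Rule 12), but Yulxel is never earned.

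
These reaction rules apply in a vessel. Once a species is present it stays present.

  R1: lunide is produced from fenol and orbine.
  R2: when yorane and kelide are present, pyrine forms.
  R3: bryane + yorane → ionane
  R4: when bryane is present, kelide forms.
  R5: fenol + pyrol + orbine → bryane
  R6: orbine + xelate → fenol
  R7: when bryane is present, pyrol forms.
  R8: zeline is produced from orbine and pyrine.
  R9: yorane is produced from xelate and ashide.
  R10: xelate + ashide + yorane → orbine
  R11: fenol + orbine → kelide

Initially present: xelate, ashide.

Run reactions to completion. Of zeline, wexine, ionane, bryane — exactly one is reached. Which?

xelate and ashide present → yorane forms (R9).
xelate, ashide, and yorane present → orbine forms (R10).
orbine and xelate present → fenol forms (R6).
fenol and orbine present → kelide forms (R11).
yorane and kelide present → pyrine forms (R2).
orbine and pyrine present → zeline forms (R8).
No rule produces wexine, and it is not given. ionane would need bryane and yorane (R3), but bryane never forms. bryane would need fenol, pyrol, and orbine (R5), but pyrol never forms.

zeline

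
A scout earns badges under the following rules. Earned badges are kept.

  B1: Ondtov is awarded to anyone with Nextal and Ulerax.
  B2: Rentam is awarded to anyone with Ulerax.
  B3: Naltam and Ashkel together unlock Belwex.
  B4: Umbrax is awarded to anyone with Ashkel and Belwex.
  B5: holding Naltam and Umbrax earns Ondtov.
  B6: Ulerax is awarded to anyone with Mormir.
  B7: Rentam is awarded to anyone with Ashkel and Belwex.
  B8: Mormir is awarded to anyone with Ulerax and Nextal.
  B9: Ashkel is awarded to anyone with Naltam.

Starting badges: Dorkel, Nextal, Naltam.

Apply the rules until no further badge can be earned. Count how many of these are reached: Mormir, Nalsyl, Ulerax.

0

Mormir would need Ulerax and Nextal (B8), but Ulerax is never earned.
No rule produces Nalsyl, and it is not given.
Ulerax would need Mormir (B6), but Mormir is never earned.
None of the 3 are reached.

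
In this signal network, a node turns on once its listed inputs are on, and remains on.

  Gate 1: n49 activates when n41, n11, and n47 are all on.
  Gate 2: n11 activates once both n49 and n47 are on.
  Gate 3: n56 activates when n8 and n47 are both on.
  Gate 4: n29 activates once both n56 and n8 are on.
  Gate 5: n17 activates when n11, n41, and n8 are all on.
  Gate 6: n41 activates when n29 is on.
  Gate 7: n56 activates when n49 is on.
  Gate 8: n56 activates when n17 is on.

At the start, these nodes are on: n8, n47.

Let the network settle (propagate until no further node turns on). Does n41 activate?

n8 and n47 are on, so n56 activates (Gate 3).
Gate 4: n56 and n8 on → n29 on.
Gate 6: n29 on → n41 on.

Yes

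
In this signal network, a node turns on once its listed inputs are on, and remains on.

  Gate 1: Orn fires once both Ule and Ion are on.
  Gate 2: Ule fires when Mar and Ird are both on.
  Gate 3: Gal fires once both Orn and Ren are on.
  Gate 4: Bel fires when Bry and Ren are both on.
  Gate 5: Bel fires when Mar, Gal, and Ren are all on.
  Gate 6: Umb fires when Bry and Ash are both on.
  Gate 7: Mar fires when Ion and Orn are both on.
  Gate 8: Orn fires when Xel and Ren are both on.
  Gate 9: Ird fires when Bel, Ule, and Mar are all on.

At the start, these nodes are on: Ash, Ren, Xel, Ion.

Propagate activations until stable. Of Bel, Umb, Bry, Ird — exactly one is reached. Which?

Xel and Ren are on, so Orn fires (Gate 8).
Ion and Orn are on, so Mar fires (Gate 7).
Gate 3: Orn and Ren on → Gal on.
Gate 5: Mar, Gal, and Ren on → Bel on.
Umb would need Bry and Ash (Gate 6), but Bry never turns on. No rule produces Bry, and it is not given. Ird would need Bel, Ule, and Mar (Gate 9), but Ule never turns on.

Bel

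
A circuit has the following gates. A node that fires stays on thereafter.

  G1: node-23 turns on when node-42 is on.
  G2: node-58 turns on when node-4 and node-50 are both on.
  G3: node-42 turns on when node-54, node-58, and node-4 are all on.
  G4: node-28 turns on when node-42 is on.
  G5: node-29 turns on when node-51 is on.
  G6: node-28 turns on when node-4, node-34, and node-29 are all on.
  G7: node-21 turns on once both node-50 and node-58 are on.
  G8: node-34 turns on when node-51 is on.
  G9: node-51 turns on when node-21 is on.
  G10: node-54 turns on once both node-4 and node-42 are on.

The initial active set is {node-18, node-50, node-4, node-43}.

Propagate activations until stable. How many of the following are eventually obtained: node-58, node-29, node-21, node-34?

node-4 and node-50 are on, so node-58 turns on (G2).
G7: node-50 and node-58 on → node-21 on.
G9: node-21 on → node-51 on.
G5: node-51 on → node-29 on.
G8: node-51 on → node-34 on.
node-58: reached.
node-29: reached.
node-21: reached.
node-34: reached.
All 4 are reached.

4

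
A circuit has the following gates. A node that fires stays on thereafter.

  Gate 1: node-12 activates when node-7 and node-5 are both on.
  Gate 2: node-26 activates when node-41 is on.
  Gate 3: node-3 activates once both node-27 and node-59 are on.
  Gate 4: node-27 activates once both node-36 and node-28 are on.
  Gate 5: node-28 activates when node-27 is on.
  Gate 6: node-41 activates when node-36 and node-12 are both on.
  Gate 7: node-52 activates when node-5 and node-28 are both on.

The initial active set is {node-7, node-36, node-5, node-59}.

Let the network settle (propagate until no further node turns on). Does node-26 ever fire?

Gate 1: node-7 and node-5 on → node-12 on.
node-36 and node-12 are on, so node-41 activates (Gate 6).
node-41 is on, so node-26 activates (Gate 2).

Yes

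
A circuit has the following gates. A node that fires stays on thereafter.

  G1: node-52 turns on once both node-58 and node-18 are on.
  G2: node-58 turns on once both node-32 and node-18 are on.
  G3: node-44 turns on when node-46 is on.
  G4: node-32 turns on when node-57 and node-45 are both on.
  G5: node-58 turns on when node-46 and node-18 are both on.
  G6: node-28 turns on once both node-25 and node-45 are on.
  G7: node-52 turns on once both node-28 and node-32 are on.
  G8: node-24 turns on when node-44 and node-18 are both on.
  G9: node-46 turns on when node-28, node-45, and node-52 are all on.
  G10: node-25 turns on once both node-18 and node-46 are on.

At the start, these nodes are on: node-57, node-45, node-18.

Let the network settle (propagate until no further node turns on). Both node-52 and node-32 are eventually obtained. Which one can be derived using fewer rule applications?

node-32

node-32: G4: node-57 and node-45 on → node-32 on. [1 rule application]
node-52: node-57 and node-45 are on, so node-32 turns on (G4). G2: node-32 and node-18 on → node-58 on. G1: node-58 and node-18 on → node-52 on. [3 rule applications]
node-32 needs fewer.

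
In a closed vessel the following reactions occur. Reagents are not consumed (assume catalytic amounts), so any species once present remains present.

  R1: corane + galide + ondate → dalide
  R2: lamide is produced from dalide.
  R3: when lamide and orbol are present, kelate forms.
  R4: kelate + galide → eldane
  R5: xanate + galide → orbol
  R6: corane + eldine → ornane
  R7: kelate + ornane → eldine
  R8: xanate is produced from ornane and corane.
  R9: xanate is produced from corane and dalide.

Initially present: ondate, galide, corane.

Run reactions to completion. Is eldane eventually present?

Yes

corane, galide, and ondate present → dalide forms (R1).
corane and dalide present → xanate forms (R9).
dalide present → lamide forms (R2).
xanate and galide present → orbol forms (R5).
lamide and orbol present → kelate forms (R3).
kelate and galide present → eldane forms (R4).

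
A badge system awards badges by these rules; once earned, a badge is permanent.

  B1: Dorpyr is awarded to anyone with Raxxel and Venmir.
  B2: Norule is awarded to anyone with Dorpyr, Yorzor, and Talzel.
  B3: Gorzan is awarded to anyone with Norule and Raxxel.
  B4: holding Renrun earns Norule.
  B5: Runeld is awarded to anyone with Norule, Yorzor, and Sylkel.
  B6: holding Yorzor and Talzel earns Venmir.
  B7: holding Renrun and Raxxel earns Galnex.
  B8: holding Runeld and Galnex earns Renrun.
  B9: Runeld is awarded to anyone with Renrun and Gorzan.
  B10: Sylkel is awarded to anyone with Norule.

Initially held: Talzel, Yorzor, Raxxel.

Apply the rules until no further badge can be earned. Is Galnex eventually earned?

Galnex would need Renrun and Raxxel (B7), but Renrun is never earned.

No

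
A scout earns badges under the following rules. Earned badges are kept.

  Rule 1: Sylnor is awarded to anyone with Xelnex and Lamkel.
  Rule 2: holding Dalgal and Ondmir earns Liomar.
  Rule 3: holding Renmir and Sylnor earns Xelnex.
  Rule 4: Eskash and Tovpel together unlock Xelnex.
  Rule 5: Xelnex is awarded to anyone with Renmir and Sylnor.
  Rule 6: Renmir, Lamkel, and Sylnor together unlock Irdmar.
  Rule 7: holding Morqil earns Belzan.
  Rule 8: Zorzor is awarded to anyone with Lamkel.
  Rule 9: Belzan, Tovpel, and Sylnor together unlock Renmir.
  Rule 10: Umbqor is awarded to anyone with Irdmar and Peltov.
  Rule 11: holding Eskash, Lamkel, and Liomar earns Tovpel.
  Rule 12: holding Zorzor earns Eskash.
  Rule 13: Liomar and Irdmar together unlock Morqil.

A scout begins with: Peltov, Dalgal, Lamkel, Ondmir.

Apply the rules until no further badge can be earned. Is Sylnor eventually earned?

With Lamkel, Zorzor is earned (Rule 8).
With Dalgal and Ondmir, Liomar is earned (Rule 2).
With Zorzor, Eskash is earned (Rule 12).
With Eskash, Lamkel, and Liomar, Tovpel is earned (Rule 11).
With Eskash and Tovpel, Xelnex is earned (Rule 4).
With Xelnex and Lamkel, Sylnor is earned (Rule 1).

Yes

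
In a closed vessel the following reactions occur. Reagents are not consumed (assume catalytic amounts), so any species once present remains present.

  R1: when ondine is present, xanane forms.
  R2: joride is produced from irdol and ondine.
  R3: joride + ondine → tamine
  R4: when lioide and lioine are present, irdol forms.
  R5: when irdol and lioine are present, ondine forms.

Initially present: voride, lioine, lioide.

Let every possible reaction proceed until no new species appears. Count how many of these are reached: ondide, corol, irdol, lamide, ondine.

lioide and lioine present → irdol forms (R4).
irdol and lioine present → ondine forms (R5).
No rule produces ondide, and it is not given.
No rule produces corol, and it is not given.
irdol: reached.
No rule produces lamide, and it is not given.
ondine: reached.
Reached: irdol and ondine — 2 of the 5.

2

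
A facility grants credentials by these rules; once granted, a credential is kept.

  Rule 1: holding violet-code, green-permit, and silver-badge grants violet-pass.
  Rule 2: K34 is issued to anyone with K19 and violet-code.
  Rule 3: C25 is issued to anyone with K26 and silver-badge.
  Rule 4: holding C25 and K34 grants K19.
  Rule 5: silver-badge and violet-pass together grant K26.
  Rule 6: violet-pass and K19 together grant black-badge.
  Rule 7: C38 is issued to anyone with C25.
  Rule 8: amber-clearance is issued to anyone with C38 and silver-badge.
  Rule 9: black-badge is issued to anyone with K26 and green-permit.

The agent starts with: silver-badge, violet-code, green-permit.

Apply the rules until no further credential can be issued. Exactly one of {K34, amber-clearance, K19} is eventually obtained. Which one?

Holding violet-code, green-permit, and silver-badge grants violet-pass (Rule 1).
Holding silver-badge and violet-pass grants K26 (Rule 5).
Holding K26 and silver-badge grants C25 (Rule 3).
Holding C25 grants C38 (Rule 7).
Holding C38 and silver-badge grants amber-clearance (Rule 8).
K19 would need C25 and K34 (Rule 4), but K34 is never granted. K34 would need K19 and violet-code (Rule 2), but K19 is never granted.

amber-clearance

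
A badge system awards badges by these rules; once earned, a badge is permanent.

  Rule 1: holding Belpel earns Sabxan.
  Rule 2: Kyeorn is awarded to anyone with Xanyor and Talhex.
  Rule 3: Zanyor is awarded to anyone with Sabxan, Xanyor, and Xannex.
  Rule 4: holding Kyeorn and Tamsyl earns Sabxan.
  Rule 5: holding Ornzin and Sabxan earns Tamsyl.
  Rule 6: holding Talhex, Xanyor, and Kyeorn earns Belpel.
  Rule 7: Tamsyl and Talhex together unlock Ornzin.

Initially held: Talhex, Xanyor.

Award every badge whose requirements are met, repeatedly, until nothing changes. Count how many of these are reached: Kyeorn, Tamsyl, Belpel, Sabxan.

3

With Xanyor and Talhex, Kyeorn is earned (Rule 2).
With Talhex, Xanyor, and Kyeorn, Belpel is earned (Rule 6).
With Belpel, Sabxan is earned (Rule 1).
Kyeorn: reached.
Tamsyl would need Ornzin and Sabxan (Rule 5), but Ornzin is never earned.
Belpel: reached.
Sabxan: reached.
Reached: Kyeorn, Belpel, and Sabxan — 3 of the 4.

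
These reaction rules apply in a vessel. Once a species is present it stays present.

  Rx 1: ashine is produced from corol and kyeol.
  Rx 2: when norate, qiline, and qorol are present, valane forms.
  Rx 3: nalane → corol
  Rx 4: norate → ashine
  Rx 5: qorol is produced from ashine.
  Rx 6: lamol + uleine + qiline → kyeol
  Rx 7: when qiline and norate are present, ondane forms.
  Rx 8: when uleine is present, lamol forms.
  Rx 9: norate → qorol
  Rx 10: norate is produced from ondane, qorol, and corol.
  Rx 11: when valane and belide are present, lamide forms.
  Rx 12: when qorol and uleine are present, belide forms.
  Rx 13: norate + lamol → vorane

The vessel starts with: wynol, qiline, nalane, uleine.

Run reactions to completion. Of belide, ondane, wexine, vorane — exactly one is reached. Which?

nalane present → corol forms (Rx 3).
uleine present → lamol forms (Rx 8).
lamol, uleine, and qiline present → kyeol forms (Rx 6).
corol and kyeol present → ashine forms (Rx 1).
ashine present → qorol forms (Rx 5).
qorol and uleine present → belide forms (Rx 12).
vorane would need norate and lamol (Rx 13), but norate never forms. ondane would need qiline and norate (Rx 7), but norate never forms. No rule produces wexine, and it is not given.

belide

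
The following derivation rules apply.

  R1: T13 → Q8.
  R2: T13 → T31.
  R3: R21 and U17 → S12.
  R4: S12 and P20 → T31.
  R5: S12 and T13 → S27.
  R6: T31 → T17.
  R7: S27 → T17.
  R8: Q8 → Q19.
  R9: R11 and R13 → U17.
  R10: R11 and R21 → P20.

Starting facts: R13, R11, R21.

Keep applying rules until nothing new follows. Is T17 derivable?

Yes

R11 and R21 hold, so P20 follows (R10).
From R11 and R13, R9 gives U17.
From R21 and U17, R3 gives S12.
From S12 and P20, R4 gives T31.
From T31, R6 gives T17.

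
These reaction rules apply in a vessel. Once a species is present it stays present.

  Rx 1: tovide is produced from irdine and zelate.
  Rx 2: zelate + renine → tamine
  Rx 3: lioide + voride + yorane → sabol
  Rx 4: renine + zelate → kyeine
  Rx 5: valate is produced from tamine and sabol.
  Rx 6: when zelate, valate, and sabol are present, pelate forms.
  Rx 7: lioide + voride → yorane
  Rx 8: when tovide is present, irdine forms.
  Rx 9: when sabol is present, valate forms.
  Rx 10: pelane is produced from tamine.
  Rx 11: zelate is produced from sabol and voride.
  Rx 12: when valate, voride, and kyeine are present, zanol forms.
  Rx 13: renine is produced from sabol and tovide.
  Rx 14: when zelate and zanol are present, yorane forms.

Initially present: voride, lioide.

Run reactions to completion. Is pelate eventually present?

Yes

lioide and voride present → yorane forms (Rx 7).
lioide, voride, and yorane present → sabol forms (Rx 3).
sabol and voride present → zelate forms (Rx 11).
sabol present → valate forms (Rx 9).
zelate, valate, and sabol present → pelate forms (Rx 6).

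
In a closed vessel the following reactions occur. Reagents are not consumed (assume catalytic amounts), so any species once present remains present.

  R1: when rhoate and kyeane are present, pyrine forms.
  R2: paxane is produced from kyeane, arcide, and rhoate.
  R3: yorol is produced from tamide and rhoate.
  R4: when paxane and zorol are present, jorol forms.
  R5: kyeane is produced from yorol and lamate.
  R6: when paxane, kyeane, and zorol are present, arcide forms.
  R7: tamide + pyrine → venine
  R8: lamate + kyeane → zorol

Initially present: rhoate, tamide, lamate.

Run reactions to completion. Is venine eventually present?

Yes

tamide and rhoate present → yorol forms (R3).
yorol and lamate present → kyeane forms (R5).
rhoate and kyeane present → pyrine forms (R1).
tamide and pyrine present → venine forms (R7).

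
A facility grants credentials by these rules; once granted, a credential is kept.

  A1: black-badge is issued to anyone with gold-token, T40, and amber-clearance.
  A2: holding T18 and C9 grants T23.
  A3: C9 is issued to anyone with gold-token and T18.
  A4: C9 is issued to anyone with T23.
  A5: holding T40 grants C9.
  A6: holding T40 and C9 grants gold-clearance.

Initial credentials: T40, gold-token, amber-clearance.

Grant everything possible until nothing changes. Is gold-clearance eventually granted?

Yes

Holding T40 grants C9 (A5).
Holding T40 and C9 grants gold-clearance (A6).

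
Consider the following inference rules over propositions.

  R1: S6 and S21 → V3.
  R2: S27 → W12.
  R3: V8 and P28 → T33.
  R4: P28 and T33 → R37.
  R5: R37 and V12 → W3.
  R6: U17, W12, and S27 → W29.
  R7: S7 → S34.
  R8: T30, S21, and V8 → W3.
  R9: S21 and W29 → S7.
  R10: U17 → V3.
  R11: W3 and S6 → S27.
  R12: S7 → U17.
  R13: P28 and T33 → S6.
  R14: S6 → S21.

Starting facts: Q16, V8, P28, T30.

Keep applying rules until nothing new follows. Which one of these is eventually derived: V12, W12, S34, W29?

From V8 and P28, R3 gives T33.
From P28 and T33, R13 gives S6.
From S6, R14 gives S21.
T30, S21, and V8 hold, so W3 follows (R8).
W3 and S6 hold, so S27 follows (R11).
From S27, R2 gives W12.
S34 would need S7 (R7), but S7 is never established. W29 would need U17, W12, and S27 (R6), but U17 is never established. No rule produces V12, and it is not given.

W12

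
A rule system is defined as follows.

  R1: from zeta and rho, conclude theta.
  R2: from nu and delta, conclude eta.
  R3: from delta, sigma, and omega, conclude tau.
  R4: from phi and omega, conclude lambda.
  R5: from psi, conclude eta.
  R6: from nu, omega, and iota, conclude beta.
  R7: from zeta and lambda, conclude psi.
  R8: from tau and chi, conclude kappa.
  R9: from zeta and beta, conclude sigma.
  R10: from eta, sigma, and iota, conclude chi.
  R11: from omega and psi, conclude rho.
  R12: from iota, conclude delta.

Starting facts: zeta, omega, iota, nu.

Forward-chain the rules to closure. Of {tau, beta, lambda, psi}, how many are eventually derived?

From iota, R12 gives delta.
From nu, omega, and iota, R6 gives beta.
zeta and beta hold, so sigma follows (R9).
From delta, sigma, and omega, R3 gives tau.
tau: reached.
beta: reached.
lambda would need phi and omega (R4), but phi is never established.
psi would need zeta and lambda (R7), but lambda is never established.
Reached: tau and beta — 2 of the 4.

2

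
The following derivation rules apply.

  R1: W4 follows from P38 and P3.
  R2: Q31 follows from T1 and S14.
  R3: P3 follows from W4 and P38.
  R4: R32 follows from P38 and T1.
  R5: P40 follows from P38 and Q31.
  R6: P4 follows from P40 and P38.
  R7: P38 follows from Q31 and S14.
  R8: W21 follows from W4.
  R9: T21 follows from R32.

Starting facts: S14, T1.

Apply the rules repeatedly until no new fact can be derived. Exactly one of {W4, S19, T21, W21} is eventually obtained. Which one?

T21

T1 and S14 hold, so Q31 follows (R2).
From Q31 and S14, R7 gives P38.
From P38 and T1, R4 gives R32.
From R32, R9 gives T21.
W4 would need P38 and P3 (R1), but P3 is never established. W21 would need W4 (R8), but W4 is never established. No rule produces S19, and it is not given.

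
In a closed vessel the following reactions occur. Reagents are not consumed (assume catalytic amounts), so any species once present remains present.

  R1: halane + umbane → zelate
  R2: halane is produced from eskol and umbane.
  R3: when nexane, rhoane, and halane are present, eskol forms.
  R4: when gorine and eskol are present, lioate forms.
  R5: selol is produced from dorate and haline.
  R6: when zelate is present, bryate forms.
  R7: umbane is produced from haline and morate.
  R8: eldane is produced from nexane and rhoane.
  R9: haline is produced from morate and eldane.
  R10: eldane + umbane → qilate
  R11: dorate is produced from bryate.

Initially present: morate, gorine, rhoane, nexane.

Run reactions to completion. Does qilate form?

Yes

nexane and rhoane present → eldane forms (R8).
morate and eldane present → haline forms (R9).
haline and morate present → umbane forms (R7).
eldane and umbane present → qilate forms (R10).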